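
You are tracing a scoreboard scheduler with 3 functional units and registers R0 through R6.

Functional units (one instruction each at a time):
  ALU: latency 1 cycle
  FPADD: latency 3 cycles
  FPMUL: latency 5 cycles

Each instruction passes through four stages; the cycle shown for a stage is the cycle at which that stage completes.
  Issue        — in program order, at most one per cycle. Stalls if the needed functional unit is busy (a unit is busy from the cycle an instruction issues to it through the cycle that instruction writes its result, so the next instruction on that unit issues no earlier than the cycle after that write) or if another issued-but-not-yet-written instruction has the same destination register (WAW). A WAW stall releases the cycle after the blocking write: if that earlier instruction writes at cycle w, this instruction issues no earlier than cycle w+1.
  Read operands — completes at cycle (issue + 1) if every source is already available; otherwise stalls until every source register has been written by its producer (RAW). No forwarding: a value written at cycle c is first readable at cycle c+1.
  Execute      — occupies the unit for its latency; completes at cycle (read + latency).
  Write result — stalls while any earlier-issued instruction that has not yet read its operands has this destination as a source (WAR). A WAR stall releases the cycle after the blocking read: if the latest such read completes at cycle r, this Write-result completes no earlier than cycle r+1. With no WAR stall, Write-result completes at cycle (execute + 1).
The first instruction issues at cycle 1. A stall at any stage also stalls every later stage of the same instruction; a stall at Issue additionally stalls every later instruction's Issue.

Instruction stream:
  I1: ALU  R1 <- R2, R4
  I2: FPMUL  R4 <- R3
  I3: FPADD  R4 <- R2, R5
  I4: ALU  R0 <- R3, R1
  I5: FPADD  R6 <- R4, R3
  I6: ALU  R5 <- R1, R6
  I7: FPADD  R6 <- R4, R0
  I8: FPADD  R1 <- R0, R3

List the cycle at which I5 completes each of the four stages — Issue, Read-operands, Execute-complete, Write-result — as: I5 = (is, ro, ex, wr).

cycle 1: issue I1 (ALU)
cycle 2: I1 read-ops · issue I2 (FPMUL)
cycle 3: I1 finished on ALU · I2 read-ops
cycle 4: I1→R1
cycle 8: I2 finished on FPMUL
cycle 9: I2→R4
cycle 10: issue I3 (FPADD)
cycle 11: I3 read-ops · issue I4 (ALU)
cycle 12: I4 read-ops
cycle 13: I4 finished on ALU
cycle 14: I3 finished on FPADD · I4→R0
cycle 15: I3→R4
cycle 16: issue I5 (FPADD)
cycle 17: I5 read-ops · issue I6 (ALU)
cycle 20: I5 finished on FPADD
cycle 21: I5→R6
cycle 22: I6 read-ops · issue I7 (FPADD)
cycle 23: I6 finished on ALU · I7 read-ops
cycle 24: I6→R5
cycle 26: I7 finished on FPADD
cycle 27: I7→R6
cycle 28: issue I8 (FPADD)
cycle 29: I8 read-ops
cycle 32: I8 finished on FPADD
cycle 33: I8→R1

I5 = (16, 17, 20, 21)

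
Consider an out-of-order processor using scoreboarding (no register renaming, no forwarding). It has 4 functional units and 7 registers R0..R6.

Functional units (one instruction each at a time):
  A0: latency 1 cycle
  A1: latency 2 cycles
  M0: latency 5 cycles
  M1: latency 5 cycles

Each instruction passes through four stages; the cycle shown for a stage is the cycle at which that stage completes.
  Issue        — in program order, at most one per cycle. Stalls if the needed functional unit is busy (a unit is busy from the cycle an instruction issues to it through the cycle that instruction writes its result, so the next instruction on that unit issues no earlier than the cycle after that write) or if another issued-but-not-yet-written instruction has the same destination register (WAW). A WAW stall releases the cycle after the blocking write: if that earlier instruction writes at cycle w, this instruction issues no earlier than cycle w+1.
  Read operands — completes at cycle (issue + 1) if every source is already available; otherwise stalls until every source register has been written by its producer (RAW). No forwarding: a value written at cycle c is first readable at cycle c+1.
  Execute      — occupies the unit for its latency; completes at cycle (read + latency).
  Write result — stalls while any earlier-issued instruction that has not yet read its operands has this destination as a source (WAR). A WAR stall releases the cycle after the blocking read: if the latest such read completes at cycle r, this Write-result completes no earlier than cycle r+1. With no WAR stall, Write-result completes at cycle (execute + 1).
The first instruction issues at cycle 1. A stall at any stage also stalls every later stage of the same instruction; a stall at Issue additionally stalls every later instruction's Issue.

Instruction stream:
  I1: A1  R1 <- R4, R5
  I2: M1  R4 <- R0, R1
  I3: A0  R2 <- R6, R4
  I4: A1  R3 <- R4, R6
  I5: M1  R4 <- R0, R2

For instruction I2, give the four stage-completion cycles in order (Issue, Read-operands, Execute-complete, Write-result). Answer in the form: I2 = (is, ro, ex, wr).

c1: I1 issues→A1
c2: I1 reads | I2 issues→M1
c3: I3 issues→A0
c4: I1 exec-done
c5: I1 writes R1
c6: I2 reads | I4 issues→A1
c11: I2 exec-done
c12: I2 writes R4
c13: I3 reads | I4 reads | I5 issues→M1
c14: I3 exec-done
c15: I3 writes R2 | I4 exec-done
c16: I4 writes R3 | I5 reads
c21: I5 exec-done
c22: I5 writes R4

I2 = (2, 6, 11, 12)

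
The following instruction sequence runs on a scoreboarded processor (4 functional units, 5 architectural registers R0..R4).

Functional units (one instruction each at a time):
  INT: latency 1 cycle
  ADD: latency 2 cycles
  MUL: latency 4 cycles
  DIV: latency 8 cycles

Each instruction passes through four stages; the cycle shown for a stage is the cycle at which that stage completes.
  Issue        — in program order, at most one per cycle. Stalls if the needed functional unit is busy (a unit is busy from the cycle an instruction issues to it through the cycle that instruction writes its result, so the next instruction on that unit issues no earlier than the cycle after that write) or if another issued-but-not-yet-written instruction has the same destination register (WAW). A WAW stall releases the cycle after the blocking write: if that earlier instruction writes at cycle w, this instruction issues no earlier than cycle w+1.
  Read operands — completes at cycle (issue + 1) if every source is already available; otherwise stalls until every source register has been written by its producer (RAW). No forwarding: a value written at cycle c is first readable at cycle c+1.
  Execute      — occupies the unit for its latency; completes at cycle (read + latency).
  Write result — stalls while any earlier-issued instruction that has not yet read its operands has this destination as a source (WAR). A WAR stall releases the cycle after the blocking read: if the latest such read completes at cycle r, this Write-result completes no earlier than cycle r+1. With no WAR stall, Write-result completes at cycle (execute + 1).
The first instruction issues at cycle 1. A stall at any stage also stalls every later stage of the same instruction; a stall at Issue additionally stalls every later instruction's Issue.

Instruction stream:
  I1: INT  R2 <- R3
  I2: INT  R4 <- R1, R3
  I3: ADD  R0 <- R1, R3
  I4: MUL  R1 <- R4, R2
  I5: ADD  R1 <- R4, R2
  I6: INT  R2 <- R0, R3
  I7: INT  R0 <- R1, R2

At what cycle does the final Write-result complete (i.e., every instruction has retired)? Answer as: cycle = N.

cycle = 23

t=1  I1 issues→INT
t=2  I1 reads
t=3  I1 exec-done
t=4  I1 writes R2
t=5  I2 issues→INT
t=6  I2 reads, I3 issues→ADD
t=7  I2 exec-done, I3 reads, I4 issues→MUL
t=8  I2 writes R4
t=9  I3 exec-done, I4 reads
t=10  I3 writes R0
t=13  I4 exec-done
t=14  I4 writes R1
t=15  I5 issues→ADD
t=16  I5 reads, I6 issues→INT
t=17  I6 reads
t=18  I5 exec-done, I6 exec-done
t=19  I5 writes R1, I6 writes R2
t=20  I7 issues→INT
t=21  I7 reads
t=22  I7 exec-done
t=23  I7 writes R0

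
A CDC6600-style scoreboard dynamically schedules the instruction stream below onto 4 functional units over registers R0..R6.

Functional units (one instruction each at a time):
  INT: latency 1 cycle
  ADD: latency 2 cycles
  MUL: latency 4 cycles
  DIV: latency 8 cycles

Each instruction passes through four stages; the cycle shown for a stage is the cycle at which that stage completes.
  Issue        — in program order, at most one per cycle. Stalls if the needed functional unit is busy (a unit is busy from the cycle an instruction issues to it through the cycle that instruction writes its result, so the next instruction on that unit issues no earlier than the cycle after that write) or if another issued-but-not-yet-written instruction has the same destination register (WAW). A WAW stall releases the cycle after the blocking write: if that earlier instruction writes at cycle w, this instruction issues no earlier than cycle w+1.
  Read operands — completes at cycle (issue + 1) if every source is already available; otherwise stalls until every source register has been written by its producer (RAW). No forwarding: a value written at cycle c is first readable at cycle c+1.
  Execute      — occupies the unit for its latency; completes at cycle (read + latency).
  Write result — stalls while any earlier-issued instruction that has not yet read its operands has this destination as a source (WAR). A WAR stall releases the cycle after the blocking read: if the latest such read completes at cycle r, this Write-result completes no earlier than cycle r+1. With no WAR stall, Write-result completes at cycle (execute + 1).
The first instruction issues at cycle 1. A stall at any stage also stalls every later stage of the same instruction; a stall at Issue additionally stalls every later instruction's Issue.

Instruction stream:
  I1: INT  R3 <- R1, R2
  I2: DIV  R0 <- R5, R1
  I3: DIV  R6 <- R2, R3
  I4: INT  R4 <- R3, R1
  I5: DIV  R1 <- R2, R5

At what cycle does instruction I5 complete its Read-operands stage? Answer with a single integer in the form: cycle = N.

cycle 1: I1 issues→INT
cycle 2: I1 reads · I2 issues→DIV
cycle 3: I1 exec-done · I2 reads
cycle 4: I1 writes R3
cycle 11: I2 exec-done
cycle 12: I2 writes R0
cycle 13: I3 issues→DIV
cycle 14: I3 reads · I4 issues→INT
cycle 15: I4 reads
cycle 16: I4 exec-done
cycle 17: I4 writes R4
cycle 22: I3 exec-done
cycle 23: I3 writes R6
cycle 24: I5 issues→DIV
cycle 25: I5 reads
cycle 33: I5 exec-done
cycle 34: I5 writes R1

cycle = 25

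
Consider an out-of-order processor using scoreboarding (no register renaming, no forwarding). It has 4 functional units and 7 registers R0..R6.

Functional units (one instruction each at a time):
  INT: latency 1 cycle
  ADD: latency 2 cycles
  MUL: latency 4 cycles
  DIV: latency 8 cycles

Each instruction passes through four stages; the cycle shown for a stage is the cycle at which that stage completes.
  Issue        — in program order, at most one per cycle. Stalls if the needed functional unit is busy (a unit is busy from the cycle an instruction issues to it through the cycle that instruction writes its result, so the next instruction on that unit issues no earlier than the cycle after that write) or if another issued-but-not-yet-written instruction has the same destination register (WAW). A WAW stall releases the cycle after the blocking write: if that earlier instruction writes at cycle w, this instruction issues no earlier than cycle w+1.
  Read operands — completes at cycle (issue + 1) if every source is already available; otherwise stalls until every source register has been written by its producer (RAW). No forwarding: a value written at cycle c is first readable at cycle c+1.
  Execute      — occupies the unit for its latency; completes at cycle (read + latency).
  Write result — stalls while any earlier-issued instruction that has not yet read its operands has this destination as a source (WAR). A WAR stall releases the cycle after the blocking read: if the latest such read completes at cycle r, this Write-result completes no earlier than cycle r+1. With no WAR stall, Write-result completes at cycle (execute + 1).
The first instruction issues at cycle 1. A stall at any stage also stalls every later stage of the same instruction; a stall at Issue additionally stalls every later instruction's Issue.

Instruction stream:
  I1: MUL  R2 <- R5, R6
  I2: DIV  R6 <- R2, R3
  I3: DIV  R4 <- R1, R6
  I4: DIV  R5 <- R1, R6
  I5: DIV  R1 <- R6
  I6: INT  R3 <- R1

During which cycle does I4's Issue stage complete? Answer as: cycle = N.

cycle = 29

[1] issue I1 (MUL)
[2] I1 read-ops, issue I2 (DIV)
[6] I1 finished on MUL
[7] I1→R2
[8] I2 read-ops
[16] I2 finished on DIV
[17] I2→R6
[18] issue I3 (DIV)
[19] I3 read-ops
[27] I3 finished on DIV
[28] I3→R4
[29] issue I4 (DIV)
[30] I4 read-ops
[38] I4 finished on DIV
[39] I4→R5
[40] issue I5 (DIV)
[41] I5 read-ops, issue I6 (INT)
[49] I5 finished on DIV
[50] I5→R1
[51] I6 read-ops
[52] I6 finished on INT
[53] I6→R3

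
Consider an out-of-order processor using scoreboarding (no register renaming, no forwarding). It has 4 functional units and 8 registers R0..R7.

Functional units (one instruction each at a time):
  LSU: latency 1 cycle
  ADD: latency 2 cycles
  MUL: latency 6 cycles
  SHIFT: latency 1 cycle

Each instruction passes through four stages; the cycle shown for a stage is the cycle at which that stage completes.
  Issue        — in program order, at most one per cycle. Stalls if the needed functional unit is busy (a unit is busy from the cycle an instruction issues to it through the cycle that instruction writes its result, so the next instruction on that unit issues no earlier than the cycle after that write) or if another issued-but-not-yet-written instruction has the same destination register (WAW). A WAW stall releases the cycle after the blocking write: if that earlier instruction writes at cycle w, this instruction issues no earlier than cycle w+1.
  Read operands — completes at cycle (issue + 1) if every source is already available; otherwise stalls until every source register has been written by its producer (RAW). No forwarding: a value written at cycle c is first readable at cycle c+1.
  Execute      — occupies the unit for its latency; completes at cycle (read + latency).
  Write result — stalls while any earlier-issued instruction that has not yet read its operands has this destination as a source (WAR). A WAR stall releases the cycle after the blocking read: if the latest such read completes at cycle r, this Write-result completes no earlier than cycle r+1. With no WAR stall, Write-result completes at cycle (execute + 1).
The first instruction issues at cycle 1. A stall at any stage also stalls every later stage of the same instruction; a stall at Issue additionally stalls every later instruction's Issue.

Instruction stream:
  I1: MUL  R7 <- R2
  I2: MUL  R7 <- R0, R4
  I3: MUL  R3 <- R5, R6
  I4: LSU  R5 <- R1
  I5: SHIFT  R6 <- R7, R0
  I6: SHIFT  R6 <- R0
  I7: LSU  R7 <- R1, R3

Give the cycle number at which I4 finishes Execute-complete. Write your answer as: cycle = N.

I1 -> (1, 2, 8, 9)
I2 -> (10, 11, 17, 18)  // struct: MUL busy until I1 writes@9
I3 -> (19, 20, 26, 27)  // struct: MUL busy until I2 writes@18
I4 -> (20, 21, 22, 23)
I5 -> (21, 22, 23, 24)
I6 -> (25, 26, 27, 28)  // struct: SHIFT busy until I5 writes@24
I7 -> (26, 28, 29, 30)  // RAW R3: wait I3 write@27

cycle = 22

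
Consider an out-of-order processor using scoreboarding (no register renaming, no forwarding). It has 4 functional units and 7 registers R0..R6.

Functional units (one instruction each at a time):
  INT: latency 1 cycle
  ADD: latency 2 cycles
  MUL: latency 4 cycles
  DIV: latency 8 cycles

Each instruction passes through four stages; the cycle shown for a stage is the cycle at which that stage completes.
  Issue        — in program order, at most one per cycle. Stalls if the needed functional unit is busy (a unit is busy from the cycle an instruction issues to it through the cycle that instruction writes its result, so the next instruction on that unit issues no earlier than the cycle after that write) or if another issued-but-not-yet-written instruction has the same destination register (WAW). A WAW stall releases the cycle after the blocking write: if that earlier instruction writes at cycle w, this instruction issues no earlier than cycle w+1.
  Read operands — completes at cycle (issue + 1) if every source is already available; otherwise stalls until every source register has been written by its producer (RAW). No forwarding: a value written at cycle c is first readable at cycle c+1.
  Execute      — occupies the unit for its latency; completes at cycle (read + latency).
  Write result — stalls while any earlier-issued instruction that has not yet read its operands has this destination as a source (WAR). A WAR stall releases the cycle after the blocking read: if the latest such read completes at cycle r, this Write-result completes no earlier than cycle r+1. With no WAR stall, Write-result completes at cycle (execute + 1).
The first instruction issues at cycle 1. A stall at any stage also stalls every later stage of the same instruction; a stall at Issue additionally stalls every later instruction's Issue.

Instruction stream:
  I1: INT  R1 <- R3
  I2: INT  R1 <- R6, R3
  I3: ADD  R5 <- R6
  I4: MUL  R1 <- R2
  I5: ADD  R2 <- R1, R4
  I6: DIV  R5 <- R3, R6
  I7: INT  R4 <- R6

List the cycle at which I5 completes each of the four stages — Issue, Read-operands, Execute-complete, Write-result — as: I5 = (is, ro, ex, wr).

I5 = (11, 16, 18, 19)

t=1  I1 issues→INT
t=2  I1 reads
t=3  I1 exec-done
t=4  I1 writes R1
t=5  I2 issues→INT
t=6  I2 reads | I3 issues→ADD
t=7  I2 exec-done | I3 reads
t=8  I2 writes R1
t=9  I3 exec-done | I4 issues→MUL
t=10  I3 writes R5 | I4 reads
t=11  I5 issues→ADD
t=12  I6 issues→DIV
t=13  I6 reads | I7 issues→INT
t=14  I4 exec-done | I7 reads
t=15  I4 writes R1 | I7 exec-done
t=16  I5 reads
t=17  I7 writes R4
t=18  I5 exec-done
t=19  I5 writes R2
t=21  I6 exec-done
t=22  I6 writes R5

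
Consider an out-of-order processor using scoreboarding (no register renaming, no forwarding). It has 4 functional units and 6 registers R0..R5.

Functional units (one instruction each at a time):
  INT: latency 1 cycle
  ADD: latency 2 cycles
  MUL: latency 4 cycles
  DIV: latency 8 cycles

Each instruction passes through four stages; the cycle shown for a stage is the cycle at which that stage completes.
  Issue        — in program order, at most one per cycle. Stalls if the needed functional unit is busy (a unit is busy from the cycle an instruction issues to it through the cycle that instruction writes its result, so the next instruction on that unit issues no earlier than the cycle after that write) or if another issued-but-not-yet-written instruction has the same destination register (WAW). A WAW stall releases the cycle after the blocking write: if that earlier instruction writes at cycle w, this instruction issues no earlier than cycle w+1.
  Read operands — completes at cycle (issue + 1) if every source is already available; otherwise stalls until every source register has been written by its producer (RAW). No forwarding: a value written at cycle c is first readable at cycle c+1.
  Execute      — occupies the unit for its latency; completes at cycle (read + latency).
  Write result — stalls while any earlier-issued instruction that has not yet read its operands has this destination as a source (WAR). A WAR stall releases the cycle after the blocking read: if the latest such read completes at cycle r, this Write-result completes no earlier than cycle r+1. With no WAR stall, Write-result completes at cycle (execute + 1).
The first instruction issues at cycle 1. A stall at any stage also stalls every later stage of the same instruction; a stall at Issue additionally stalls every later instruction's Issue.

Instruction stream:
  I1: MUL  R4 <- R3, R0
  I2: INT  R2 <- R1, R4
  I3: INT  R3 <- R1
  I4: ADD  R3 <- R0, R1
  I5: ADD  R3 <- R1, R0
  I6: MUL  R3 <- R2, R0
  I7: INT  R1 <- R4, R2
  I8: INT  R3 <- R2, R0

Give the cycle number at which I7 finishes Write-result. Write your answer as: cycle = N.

[1] I1→MUL
[2] I1 RO; I2→INT
[6] I1 EX
[7] I1 WR R4
[8] I2 RO
[9] I2 EX
[10] I2 WR R2
[11] I3→INT
[12] I3 RO
[13] I3 EX
[14] I3 WR R3
[15] I4→ADD
[16] I4 RO
[18] I4 EX
[19] I4 WR R3
[20] I5→ADD
[21] I5 RO
[23] I5 EX
[24] I5 WR R3
[25] I6→MUL
[26] I6 RO; I7→INT
[27] I7 RO
[28] I7 EX
[29] I7 WR R1
[30] I6 EX
[31] I6 WR R3
[32] I8→INT
[33] I8 RO
[34] I8 EX
[35] I8 WR R3

cycle = 29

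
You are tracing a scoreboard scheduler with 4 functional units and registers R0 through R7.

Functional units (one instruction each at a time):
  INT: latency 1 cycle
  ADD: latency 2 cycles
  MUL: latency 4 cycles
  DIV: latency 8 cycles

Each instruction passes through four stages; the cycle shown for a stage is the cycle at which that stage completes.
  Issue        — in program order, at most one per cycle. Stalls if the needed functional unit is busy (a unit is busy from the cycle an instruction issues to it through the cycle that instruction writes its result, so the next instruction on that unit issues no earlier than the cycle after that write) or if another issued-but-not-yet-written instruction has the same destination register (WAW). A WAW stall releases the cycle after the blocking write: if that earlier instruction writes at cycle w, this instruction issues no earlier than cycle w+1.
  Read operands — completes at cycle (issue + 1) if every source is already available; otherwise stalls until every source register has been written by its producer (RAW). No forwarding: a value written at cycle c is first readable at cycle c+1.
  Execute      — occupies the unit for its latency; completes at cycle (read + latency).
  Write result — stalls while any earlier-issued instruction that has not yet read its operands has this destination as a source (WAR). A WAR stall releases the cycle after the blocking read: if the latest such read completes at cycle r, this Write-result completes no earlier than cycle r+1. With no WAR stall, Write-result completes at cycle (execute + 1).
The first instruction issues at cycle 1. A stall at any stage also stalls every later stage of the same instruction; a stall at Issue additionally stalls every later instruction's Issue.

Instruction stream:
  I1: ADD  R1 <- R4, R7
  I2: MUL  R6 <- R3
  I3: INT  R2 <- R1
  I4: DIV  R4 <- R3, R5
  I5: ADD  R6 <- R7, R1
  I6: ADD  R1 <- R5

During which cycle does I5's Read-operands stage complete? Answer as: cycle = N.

cycle = 10

cycle 1: I1 dispatched to ADD
cycle 2: I1 operands ready | I2 dispatched to MUL
cycle 3: I2 operands ready | I3 dispatched to INT
cycle 4: I1 complete | I4 dispatched to DIV
cycle 5: R1←I1 | I4 operands ready
cycle 6: I3 operands ready
cycle 7: I2 complete | I3 complete
cycle 8: R6←I2 | R2←I3
cycle 9: I5 dispatched to ADD
cycle 10: I5 operands ready
cycle 12: I5 complete
cycle 13: I4 complete | R6←I5
cycle 14: R4←I4 | I6 dispatched to ADD
cycle 15: I6 operands ready
cycle 17: I6 complete
cycle 18: R1←I6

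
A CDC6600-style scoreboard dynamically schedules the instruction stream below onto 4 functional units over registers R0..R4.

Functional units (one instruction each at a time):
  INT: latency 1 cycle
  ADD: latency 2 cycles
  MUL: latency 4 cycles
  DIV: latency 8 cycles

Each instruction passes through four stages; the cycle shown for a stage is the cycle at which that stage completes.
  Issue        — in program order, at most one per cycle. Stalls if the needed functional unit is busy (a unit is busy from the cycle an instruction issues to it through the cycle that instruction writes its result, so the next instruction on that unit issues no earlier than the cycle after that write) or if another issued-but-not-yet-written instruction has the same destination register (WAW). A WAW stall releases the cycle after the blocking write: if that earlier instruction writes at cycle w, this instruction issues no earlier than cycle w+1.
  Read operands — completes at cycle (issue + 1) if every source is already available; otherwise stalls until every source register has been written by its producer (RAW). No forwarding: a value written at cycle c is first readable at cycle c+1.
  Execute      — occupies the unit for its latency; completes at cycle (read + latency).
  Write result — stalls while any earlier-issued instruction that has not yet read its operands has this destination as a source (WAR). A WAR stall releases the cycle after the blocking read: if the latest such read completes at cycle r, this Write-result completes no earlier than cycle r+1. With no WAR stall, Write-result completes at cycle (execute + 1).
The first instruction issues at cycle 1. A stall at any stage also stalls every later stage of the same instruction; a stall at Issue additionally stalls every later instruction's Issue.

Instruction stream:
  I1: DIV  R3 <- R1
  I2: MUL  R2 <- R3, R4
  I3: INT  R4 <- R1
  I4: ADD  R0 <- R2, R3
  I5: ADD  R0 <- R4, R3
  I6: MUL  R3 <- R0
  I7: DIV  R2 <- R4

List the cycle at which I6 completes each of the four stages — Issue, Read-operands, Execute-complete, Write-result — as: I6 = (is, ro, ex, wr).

I6 = (23, 27, 31, 32)

cycle 1: issue I1 (DIV)
cycle 2: I1 read-ops | issue I2 (MUL)
cycle 3: issue I3 (INT)
cycle 4: I3 read-ops | issue I4 (ADD)
cycle 5: I3 finished on INT
cycle 10: I1 finished on DIV
cycle 11: I1→R3
cycle 12: I2 read-ops
cycle 13: I3→R4
cycle 16: I2 finished on MUL
cycle 17: I2→R2
cycle 18: I4 read-ops
cycle 20: I4 finished on ADD
cycle 21: I4→R0
cycle 22: issue I5 (ADD)
cycle 23: I5 read-ops | issue I6 (MUL)
cycle 24: issue I7 (DIV)
cycle 25: I5 finished on ADD | I7 read-ops
cycle 26: I5→R0
cycle 27: I6 read-ops
cycle 31: I6 finished on MUL
cycle 32: I6→R3
cycle 33: I7 finished on DIV
cycle 34: I7→R2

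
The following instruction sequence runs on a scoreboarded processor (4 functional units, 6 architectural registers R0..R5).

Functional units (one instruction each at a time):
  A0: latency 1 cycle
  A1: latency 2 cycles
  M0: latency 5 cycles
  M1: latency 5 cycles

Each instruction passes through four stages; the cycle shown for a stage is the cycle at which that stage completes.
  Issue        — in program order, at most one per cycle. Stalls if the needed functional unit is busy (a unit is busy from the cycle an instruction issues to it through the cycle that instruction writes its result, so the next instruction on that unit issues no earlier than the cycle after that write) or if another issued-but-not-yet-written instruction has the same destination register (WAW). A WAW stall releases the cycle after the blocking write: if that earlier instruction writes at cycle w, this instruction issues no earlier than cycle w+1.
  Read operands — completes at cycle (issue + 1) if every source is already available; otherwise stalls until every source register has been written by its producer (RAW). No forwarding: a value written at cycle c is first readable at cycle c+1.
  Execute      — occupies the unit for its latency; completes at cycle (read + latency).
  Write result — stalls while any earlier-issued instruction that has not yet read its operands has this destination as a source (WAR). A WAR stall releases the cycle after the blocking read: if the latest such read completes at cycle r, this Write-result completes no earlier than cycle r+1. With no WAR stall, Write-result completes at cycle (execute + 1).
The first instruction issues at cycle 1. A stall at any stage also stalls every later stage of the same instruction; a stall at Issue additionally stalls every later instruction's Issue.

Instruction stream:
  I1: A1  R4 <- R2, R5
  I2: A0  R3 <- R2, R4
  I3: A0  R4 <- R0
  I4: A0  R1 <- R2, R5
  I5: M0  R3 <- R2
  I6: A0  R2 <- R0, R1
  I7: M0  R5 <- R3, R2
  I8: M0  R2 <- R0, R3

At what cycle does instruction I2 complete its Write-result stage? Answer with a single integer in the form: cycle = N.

cycle = 8

  I1 | 1 | 2 | 4 | 5
  I2 | 2 | 6 | 7 | 8   RAW R4: wait I1 write@5
  I3 | 9 | 10 | 11 | 12   struct: A0 busy until I2 writes@8
  I4 | 13 | 14 | 15 | 16   struct: A0 busy until I3 writes@12
  I5 | 14 | 15 | 20 | 21
  I6 | 17 | 18 | 19 | 20   struct: A0 busy until I4 writes@16
  I7 | 22 | 23 | 28 | 29   struct: M0 busy until I5 writes@21
  I8 | 30 | 31 | 36 | 37   struct: M0 busy until I7 writes@29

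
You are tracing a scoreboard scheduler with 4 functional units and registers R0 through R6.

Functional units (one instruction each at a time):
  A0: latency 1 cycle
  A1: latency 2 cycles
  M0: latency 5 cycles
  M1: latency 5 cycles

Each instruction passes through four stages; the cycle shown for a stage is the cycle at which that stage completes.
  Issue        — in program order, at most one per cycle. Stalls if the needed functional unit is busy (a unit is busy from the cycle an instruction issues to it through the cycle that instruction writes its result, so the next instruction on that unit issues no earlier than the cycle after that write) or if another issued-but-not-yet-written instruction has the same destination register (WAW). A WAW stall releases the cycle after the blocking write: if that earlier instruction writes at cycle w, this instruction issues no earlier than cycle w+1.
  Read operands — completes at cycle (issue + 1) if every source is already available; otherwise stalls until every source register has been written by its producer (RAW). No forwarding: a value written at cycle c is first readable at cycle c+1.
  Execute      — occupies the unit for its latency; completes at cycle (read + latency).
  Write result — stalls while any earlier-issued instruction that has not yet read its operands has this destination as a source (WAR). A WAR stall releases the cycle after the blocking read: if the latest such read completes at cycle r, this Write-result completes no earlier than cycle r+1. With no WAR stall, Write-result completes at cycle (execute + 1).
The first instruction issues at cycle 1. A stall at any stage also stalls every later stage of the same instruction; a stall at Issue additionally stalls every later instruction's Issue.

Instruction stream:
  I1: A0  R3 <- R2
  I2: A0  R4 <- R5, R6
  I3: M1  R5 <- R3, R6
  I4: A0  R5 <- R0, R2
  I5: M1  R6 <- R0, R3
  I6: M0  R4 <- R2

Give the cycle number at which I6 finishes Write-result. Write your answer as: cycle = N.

1) issue 1, read 2, done 3, write 4
2) issue 5, read 6, done 7, write 8  <struct: A0 busy until I1 writes@4>
3) issue 6, read 7, done 12, write 13
4) issue 14, read 15, done 16, write 17  <WAW R5: wait I3 write@13>
5) issue 15, read 16, done 21, write 22
6) issue 16, read 17, done 22, write 23

cycle = 23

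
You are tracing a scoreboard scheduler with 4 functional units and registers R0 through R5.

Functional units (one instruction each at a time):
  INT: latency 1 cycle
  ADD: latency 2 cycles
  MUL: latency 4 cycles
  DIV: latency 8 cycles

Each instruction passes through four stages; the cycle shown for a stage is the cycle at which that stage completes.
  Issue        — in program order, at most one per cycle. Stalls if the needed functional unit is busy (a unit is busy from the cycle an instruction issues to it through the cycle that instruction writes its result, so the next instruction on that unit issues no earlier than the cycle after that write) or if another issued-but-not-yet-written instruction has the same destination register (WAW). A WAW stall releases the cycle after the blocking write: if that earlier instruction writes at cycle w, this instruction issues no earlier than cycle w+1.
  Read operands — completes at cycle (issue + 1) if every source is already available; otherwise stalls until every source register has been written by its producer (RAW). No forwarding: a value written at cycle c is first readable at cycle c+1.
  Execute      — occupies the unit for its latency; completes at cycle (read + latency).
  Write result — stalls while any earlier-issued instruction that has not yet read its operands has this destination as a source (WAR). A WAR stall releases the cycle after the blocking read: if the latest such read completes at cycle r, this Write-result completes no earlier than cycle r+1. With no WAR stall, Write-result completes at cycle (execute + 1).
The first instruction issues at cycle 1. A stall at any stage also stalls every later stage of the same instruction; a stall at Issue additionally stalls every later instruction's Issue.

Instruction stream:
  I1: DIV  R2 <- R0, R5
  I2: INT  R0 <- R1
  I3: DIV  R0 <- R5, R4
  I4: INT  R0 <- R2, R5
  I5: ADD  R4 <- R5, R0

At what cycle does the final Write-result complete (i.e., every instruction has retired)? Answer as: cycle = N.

I1: IS=1 RO=2 EX=10 WR=11
I2: IS=2 RO=3 EX=4 WR=5
I3: IS=12 RO=13 EX=21 WR=22  [struct: DIV busy until I1 writes@11]
I4: IS=23 RO=24 EX=25 WR=26  [WAW R0: wait I3 write@22]
I5: IS=24 RO=27 EX=29 WR=30  [RAW R0: wait I4 write@26]

cycle = 30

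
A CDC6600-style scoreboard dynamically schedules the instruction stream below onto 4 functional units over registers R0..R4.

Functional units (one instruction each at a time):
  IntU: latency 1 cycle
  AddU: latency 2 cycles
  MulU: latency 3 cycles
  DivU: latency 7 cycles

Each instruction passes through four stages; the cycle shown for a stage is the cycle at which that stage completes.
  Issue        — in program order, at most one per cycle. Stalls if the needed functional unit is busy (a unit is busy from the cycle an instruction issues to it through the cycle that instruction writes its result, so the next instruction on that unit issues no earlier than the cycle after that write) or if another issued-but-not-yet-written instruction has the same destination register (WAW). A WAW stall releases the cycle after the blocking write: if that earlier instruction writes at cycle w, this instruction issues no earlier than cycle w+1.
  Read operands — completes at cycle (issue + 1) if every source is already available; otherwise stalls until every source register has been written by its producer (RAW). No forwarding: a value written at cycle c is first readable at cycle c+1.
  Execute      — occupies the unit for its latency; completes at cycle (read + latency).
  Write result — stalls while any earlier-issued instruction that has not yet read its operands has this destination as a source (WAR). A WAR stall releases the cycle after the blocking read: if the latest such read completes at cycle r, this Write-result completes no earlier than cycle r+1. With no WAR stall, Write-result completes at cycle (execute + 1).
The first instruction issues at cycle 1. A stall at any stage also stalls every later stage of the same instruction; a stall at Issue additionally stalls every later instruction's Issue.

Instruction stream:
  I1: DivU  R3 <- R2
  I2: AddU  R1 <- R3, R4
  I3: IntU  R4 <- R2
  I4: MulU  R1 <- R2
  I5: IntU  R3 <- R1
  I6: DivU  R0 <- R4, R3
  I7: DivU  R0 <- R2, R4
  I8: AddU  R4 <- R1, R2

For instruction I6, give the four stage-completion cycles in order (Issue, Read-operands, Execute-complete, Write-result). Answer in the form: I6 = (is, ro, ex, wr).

I6 = (17, 24, 31, 32)

1) issue 1, read 2, done 9, write 10
2) issue 2, read 11, done 13, write 14  <RAW R3: wait I1 write@10>
3) issue 3, read 4, done 5, write 12  <WAR R4: wait I2 read@11>
4) issue 15, read 16, done 19, write 20  <WAW R1: wait I2 write@14>
5) issue 16, read 21, done 22, write 23  <RAW R1: wait I4 write@20>
6) issue 17, read 24, done 31, write 32  <RAW R3: wait I5 write@23>
7) issue 33, read 34, done 41, write 42  <struct: DivU busy until I6 writes@32>
8) issue 34, read 35, done 37, write 38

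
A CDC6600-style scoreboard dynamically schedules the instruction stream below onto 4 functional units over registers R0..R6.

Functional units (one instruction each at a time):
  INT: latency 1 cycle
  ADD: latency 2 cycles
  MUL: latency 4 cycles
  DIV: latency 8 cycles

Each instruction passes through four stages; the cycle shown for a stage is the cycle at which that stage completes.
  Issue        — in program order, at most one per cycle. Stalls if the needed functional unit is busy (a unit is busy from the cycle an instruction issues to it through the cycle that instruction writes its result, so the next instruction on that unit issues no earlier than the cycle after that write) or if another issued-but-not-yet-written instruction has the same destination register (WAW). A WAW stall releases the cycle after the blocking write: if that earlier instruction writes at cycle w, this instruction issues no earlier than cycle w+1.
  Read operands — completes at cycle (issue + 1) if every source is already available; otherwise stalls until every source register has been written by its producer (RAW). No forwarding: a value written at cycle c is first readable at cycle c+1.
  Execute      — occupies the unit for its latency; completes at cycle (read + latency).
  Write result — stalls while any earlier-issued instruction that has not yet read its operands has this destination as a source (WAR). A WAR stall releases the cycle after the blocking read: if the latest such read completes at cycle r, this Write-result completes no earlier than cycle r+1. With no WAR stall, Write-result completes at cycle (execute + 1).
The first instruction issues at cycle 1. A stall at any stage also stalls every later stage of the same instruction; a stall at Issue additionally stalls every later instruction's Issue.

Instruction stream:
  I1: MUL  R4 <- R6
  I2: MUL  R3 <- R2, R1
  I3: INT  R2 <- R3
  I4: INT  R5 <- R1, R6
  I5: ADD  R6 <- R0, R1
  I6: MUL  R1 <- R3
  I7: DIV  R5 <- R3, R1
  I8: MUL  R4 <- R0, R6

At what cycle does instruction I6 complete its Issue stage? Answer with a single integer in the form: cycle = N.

c1: issue I1 (MUL)
c2: I1 read-ops
c6: I1 finished on MUL
c7: I1→R4
c8: issue I2 (MUL)
c9: I2 read-ops, issue I3 (INT)
c13: I2 finished on MUL
c14: I2→R3
c15: I3 read-ops
c16: I3 finished on INT
c17: I3→R2
c18: issue I4 (INT)
c19: I4 read-ops, issue I5 (ADD)
c20: I4 finished on INT, I5 read-ops, issue I6 (MUL)
c21: I4→R5, I6 read-ops
c22: I5 finished on ADD, issue I7 (DIV)
c23: I5→R6
c25: I6 finished on MUL
c26: I6→R1
c27: I7 read-ops, issue I8 (MUL)
c28: I8 read-ops
c32: I8 finished on MUL
c33: I8→R4
c35: I7 finished on DIV
c36: I7→R5

cycle = 20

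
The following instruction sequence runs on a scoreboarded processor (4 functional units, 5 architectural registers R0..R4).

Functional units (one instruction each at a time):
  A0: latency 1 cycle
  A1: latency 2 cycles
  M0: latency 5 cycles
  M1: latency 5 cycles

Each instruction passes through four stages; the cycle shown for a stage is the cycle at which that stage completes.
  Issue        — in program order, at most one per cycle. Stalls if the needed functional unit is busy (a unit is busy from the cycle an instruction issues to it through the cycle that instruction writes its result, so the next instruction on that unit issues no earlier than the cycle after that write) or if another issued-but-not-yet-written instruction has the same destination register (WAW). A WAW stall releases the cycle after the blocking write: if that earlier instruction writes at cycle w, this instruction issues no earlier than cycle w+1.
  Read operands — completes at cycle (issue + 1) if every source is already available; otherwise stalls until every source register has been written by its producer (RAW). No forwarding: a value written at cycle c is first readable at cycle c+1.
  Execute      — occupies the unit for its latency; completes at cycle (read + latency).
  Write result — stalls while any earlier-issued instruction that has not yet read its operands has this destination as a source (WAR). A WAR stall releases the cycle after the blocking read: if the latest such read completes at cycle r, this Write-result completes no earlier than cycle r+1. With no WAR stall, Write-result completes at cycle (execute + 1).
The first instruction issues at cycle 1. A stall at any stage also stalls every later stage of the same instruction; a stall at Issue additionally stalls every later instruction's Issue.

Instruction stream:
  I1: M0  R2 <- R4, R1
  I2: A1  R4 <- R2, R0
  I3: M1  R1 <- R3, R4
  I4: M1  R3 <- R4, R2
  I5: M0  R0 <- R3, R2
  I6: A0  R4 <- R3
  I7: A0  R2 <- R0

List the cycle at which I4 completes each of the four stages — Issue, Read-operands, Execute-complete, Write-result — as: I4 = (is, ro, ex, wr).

I4 = (20, 21, 26, 27)

[I1] 1/2/7/8
[I2] 2/9/11/12  (RAW R2: wait I1 write@8)
[I3] 3/13/18/19  (RAW R4: wait I2 write@12)
[I4] 20/21/26/27  (struct: M1 busy until I3 writes@19)
[I5] 21/28/33/34  (RAW R3: wait I4 write@27)
[I6] 22/28/29/30  (RAW R3: wait I4 write@27)
[I7] 31/35/36/37  (struct: A0 busy until I6 writes@30; RAW R0: wait I5 write@34)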